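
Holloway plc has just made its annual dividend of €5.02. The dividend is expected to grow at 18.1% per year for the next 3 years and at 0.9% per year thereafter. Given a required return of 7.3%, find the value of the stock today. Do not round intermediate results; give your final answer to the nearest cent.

D_1 = 5.92862
D_2 = 7.00170
D_3 = 8.26901
Terminal value at year 3: TV = D_3×(1+g_2)/(r−g_2) = 8.34343/0.064 = 130.36608
P_0 = D_1/(1+r)^1 + D_2/(1+r)^2 + D_3/(1+r)^3 + TV/(1+r)^3
    = 5.52527 + 6.08141 + 6.69352 + 105.52745 = 123.82765

€123.83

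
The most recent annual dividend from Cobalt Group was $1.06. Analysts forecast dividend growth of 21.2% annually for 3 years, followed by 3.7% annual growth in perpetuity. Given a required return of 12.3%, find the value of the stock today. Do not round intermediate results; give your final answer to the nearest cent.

$19.78

D_1 = 1.28472
D_2 = 1.55708
D_3 = 1.88718
Terminal value at year 3: TV = D_3×(1+g_2)/(r−g_2) = 1.95701/0.086 = 22.75590
P_0 = D_1/(1+r)^1 + D_2/(1+r)^2 + D_3/(1+r)^3 + TV/(1+r)^3
    = 1.14401 + 1.23467 + 1.33252 + 16.06774 = 19.77894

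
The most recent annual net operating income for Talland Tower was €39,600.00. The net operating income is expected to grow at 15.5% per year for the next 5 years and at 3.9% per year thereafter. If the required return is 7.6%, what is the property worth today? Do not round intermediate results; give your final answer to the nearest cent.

D_1 = 45738.00000
D_2 = 52827.39000
D_3 = 61015.63545
D_4 = 70473.05894
D_5 = 81396.38308
Terminal value at year 5: TV = D_5×(1+g_2)/(r−g_2) = 84570.84202/0.037 = 2285698.43301
P_0 = D_1/(1+r)^1 + D_2/(1+r)^2 + D_3/(1+r)^3 + D_4/(1+r)^4 + D_5/(1+r)^5 + TV/(1+r)^5
    = 42507.43494 + 45628.33398 + 48978.36965 + 52574.36519 + 56434.37899 + 1584738.37229 = 1830861.25505

€1830861.26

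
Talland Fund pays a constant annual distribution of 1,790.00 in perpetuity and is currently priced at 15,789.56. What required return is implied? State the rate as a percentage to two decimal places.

11.34%

P = C/r ⇒ r = C/P = 1,790.00/15,789.56 = 0.113366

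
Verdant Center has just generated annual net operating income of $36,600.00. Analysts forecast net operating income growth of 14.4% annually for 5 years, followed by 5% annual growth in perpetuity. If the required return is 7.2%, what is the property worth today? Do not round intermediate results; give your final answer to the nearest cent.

D_1 = 41870.40000
D_2 = 47899.73760
D_3 = 54797.29981
D_4 = 62688.11099
D_5 = 71715.19897
Terminal value at year 5: TV = D_5×(1+g_2)/(r−g_2) = 75300.95892/0.022 = 3422770.85993
P_0 = D_1/(1+r)^1 + D_2/(1+r)^2 + D_3/(1+r)^3 + D_4/(1+r)^4 + D_5/(1+r)^5 + TV/(1+r)^5
    = 39058.20896 + 41681.52150 + 44481.02667 + 47468.55831 + 50656.74507 + 2417708.28728 = 2641054.34778

$2641054.35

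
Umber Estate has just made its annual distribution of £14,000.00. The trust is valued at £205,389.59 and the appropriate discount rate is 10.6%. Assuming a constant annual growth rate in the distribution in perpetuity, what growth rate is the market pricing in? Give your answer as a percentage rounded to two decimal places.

P = D₀(1+g)/(r−g) ⇒ P(r−g) = D₀(1+g) ⇒ g(P+D₀) = P·r − D₀
g = (P·r − D₀)/(P + D₀) = (£205,389.59×0.106 − £14,000.00) / (£205,389.59 + £14,000.00) = 0.035422

3.54%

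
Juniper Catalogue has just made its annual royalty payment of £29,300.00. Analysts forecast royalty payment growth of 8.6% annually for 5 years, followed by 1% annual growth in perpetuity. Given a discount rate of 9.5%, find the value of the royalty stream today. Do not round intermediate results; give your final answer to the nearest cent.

D_1 = 31819.80000
D_2 = 34556.30280
D_3 = 37528.14484
D_4 = 40755.56530
D_5 = 44260.54391
Terminal value at year 5: TV = D_5×(1+g_2)/(r−g_2) = 44703.14935/0.085 = 525919.40414
P_0 = D_1/(1+r)^1 + D_2/(1+r)^2 + D_3/(1+r)^3 + D_4/(1+r)^4 + D_5/(1+r)^5 + TV/(1+r)^5
    = 29059.17808 + 28820.33552 + 28583.45605 + 28348.52354 + 28115.52197 + 334078.55522 = 477005.57039

£477005.57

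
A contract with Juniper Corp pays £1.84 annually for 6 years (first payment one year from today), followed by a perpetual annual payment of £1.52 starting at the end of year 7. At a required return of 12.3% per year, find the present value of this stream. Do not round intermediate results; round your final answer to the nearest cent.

PV of 6-year annuity: £1.84 × [1 − (1+0.123)^−6] / 0.123 = 7.50115
Perpetuity value at year 6: £1.52 / 0.123 = 12.35772
PV of perpetuity: 12.35772 / (1+0.123)^6 = 6.16112
Total PV = 7.50115 + 6.16112 = 13.66227

£13.66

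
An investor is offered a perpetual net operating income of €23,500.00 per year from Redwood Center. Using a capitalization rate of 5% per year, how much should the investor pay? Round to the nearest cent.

€470000.00

Level perpetuity: PV = C / r = €23,500.00 / 0.05 = €470,000.00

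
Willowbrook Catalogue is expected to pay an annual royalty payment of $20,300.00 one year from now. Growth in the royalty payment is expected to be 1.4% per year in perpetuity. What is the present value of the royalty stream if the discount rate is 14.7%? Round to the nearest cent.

Growing perpetuity: P = D₁ / (r − g) = $20,300.0000 / (0.147 − 0.014) = $152,631.58

$152631.58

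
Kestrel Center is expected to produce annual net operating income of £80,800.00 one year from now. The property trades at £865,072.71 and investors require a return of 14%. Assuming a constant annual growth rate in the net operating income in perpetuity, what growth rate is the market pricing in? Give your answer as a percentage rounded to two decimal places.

P = D₁/(r−g) ⇒ g = r − D₁/P = 0.14 − £80,800.00/£865,072.71 = 0.046597

4.66%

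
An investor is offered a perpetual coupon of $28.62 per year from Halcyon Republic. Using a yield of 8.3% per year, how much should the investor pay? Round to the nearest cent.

Level perpetuity: PV = C / r = $28.62 / 0.083 = $344.82

$344.82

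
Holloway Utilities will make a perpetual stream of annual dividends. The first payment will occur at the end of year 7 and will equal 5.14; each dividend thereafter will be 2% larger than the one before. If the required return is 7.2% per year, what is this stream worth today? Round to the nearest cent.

65.13

Value at end of year 6: C₁ / (r − g) = 5.14 / (0.072 − 0.02) = 98.8462
Discount to today: PV = 98.8462 / (1 + 0.072)^6 = 98.8462 / 1.517640 = 65.13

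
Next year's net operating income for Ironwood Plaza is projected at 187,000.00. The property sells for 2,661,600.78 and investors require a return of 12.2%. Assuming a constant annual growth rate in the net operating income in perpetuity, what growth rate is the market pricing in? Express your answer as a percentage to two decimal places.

5.17%

P = D₁/(r−g) ⇒ g = r − D₁/P = 0.122 − 187,000.00/2,661,600.78 = 0.051742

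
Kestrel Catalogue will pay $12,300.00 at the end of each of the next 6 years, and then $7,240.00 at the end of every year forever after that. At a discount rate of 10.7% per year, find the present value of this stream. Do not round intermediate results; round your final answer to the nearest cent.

$89256.35

PV of 6-year annuity: $12,300.00 × [1 − (1+0.107)^−6] / 0.107 = 52488.43440
Perpetuity value at year 6: $7,240.00 / 0.107 = 67663.55140
PV of perpetuity: 67663.55140 / (1+0.107)^6 = 36767.92010
Total PV = 52488.43440 + 36767.92010 = 89256.35449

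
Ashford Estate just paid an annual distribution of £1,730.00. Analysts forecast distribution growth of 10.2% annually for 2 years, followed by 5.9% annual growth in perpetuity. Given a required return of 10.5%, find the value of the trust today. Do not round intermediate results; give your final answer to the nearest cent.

£43057.57

D_1 = 1906.46000
D_2 = 2100.91892
Terminal value at year 2: TV = D_2×(1+g_2)/(r−g_2) = 2224.87314/0.046 = 48366.80731
P_0 = D_1/(1+r)^1 + D_2/(1+r)^2 + TV/(1+r)^2
    = 1725.30317 + 1720.61909 + 39611.64375 = 43057.56600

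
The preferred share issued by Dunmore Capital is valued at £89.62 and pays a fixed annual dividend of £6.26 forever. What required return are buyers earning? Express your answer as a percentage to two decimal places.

P = C/r ⇒ r = C/P = £6.26/£89.62 = 0.069850

6.99%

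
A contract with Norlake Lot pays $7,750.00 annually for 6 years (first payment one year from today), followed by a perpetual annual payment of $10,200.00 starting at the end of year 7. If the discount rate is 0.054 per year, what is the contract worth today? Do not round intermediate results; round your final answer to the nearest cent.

$176610.95

PV of 6-year annuity: $7,750.00 × [1 − (1+0.054)^−6] / 0.054 = 38838.38271
Perpetuity value at year 6: $10,200.00 / 0.054 = 188888.88889
PV of perpetuity: 188888.88889 / (1+0.054)^6 = 137772.56584
Total PV = 38838.38271 + 137772.56584 = 176610.94855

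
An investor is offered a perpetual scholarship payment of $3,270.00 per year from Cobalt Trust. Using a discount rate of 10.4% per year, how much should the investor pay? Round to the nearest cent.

$31442.31

Level perpetuity: PV = C / r = $3,270.00 / 0.104 = $31,442.31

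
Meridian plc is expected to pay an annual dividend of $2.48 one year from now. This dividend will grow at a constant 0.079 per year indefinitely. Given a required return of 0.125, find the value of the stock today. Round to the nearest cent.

Growing perpetuity: P = D₁ / (r − g) = $2.4800 / (0.125 − 0.079) = $53.91

$53.91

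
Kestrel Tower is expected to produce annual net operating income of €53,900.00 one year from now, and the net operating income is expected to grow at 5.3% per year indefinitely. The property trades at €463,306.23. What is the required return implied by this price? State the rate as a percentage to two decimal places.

16.93%

P = D₁/(r − g) ⇒ r = D₁/P + g = €53,900.0000/€463,306.23 + 0.053 = 0.116338 + 0.053 = 0.169338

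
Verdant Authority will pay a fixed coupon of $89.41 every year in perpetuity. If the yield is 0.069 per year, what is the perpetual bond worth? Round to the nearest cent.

$1295.80

Level perpetuity: PV = C / r = $89.41 / 0.069 = $1,295.80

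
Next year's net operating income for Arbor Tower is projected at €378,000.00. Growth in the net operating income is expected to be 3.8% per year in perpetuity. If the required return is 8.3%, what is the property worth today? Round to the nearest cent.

€8400000.00

Growing perpetuity: P = D₁ / (r − g) = €378,000.0000 / (0.083 − 0.038) = €8,400,000.00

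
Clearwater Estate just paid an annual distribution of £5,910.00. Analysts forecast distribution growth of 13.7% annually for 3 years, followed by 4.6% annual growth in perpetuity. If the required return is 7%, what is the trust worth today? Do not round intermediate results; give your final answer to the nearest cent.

D_1 = 6719.67000
D_2 = 7640.26479
D_3 = 8686.98107
Terminal value at year 3: TV = D_3×(1+g_2)/(r−g_2) = 9086.58220/0.024 = 378607.59147
P_0 = D_1/(1+r)^1 + D_2/(1+r)^2 + D_3/(1+r)^3 + TV/(1+r)^3
    = 6280.06542 + 6673.30316 + 7091.16420 + 309056.57309 = 329101.10587

£329101.11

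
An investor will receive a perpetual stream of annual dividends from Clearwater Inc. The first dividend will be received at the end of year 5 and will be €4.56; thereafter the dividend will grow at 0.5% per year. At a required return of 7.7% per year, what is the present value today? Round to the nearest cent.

Value at end of year 4: C₁ / (r − g) = €4.56 / (0.077 − 0.005) = €63.3333
Discount to today: PV = €63.3333 / (1 + 0.077)^4 = €63.3333 / 1.345435 = €47.07

€47.07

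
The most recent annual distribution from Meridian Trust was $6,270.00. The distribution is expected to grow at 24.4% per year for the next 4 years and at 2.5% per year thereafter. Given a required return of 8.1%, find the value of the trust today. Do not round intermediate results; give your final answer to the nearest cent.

D_1 = 7799.88000
D_2 = 9703.05072
D_3 = 12070.59510
D_4 = 15015.82030
Terminal value at year 4: TV = D_4×(1+g_2)/(r−g_2) = 15391.21581/0.056 = 274843.13940
P_0 = D_1/(1+r)^1 + D_2/(1+r)^2 + D_3/(1+r)^3 + D_4/(1+r)^4 + TV/(1+r)^4
    = 7215.43016 + 8303.41824 + 9555.46003 + 10996.29257 + 201271.42658 = 237342.02758

$237342.03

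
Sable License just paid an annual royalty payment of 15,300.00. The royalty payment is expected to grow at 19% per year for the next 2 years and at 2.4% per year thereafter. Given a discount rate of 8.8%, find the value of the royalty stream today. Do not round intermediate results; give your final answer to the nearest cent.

327889.16

D_1 = 18207.00000
D_2 = 21666.33000
Terminal value at year 2: TV = D_2×(1+g_2)/(r−g_2) = 22186.32192/0.064 = 346661.28000
P_0 = D_1/(1+r)^1 + D_2/(1+r)^2 + TV/(1+r)^2
    = 16734.37500 + 18303.22266 + 292851.56250 = 327889.16016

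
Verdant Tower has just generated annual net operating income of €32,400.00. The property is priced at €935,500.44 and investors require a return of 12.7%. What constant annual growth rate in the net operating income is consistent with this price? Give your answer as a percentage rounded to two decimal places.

8.93%

P = D₀(1+g)/(r−g) ⇒ P(r−g) = D₀(1+g) ⇒ g(P+D₀) = P·r − D₀
g = (P·r − D₀)/(P + D₀) = (€935,500.44×0.127 − €32,400.00) / (€935,500.44 + €32,400.00) = 0.089274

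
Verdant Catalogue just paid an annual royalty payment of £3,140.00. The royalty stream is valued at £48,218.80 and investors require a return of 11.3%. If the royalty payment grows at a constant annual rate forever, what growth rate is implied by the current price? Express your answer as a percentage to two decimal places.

P = D₀(1+g)/(r−g) ⇒ P(r−g) = D₀(1+g) ⇒ g(P+D₀) = P·r − D₀
g = (P·r − D₀)/(P + D₀) = (£48,218.80×0.113 − £3,140.00) / (£48,218.80 + £3,140.00) = 0.044953

4.50%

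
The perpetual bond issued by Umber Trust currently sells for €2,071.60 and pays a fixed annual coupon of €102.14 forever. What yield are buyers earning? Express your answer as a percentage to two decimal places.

P = C/r ⇒ r = C/P = €102.14/€2,071.60 = 0.049305

4.93%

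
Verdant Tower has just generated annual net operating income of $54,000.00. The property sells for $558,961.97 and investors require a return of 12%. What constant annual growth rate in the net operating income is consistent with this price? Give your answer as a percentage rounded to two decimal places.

2.13%

P = D₀(1+g)/(r−g) ⇒ P(r−g) = D₀(1+g) ⇒ g(P+D₀) = P·r − D₀
g = (P·r − D₀)/(P + D₀) = ($558,961.97×0.12 − $54,000.00) / ($558,961.97 + $54,000.00) = 0.021332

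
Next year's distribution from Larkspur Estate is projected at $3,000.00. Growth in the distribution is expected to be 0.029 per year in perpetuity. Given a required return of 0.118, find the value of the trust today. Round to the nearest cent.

$33707.87

Growing perpetuity: P = D₁ / (r − g) = $3,000.0000 / (0.118 − 0.029) = $33,707.87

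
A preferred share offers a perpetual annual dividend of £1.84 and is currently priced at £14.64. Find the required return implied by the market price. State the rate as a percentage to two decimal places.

P = C/r ⇒ r = C/P = £1.84/£14.64 = 0.125683

12.57%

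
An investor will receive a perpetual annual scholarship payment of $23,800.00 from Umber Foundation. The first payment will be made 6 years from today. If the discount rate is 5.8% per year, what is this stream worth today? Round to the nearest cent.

$309542.74

Value at end of year 5: C / r = $23,800.00 / 0.058 = $410,344.8276
Discount to today: PV = $410,344.8276 / (1 + 0.058)^5 = $410,344.8276 / 1.325648 = $309,542.74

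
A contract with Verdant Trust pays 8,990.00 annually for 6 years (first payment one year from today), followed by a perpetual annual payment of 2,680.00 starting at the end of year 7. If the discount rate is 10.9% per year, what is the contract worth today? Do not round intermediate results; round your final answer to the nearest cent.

PV of 6-year annuity: 8,990.00 × [1 − (1+0.109)^−6] / 0.109 = 38142.34964
Perpetuity value at year 6: 2,680.00 / 0.109 = 24587.15596
PV of perpetuity: 24587.15596 / (1+0.109)^6 = 13216.57787
Total PV = 38142.34964 + 13216.57787 = 51358.92751

51358.93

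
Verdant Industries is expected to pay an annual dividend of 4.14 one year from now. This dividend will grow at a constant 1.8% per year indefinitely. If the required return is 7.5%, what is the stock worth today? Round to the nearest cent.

Growing perpetuity: P = D₁ / (r − g) = 4.1400 / (0.075 − 0.018) = 72.63

72.63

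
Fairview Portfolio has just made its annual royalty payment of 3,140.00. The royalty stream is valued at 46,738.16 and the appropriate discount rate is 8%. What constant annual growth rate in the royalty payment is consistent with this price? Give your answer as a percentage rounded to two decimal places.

P = D₀(1+g)/(r−g) ⇒ P(r−g) = D₀(1+g) ⇒ g(P+D₀) = P·r − D₀
g = (P·r − D₀)/(P + D₀) = (46,738.16×0.08 − 3,140.00) / (46,738.16 + 3,140.00) = 0.012010

1.20%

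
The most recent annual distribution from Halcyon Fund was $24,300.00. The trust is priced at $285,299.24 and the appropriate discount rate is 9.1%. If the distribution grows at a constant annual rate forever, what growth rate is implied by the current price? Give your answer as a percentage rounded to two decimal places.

0.54%

P = D₀(1+g)/(r−g) ⇒ P(r−g) = D₀(1+g) ⇒ g(P+D₀) = P·r − D₀
g = (P·r − D₀)/(P + D₀) = ($285,299.24×0.091 − $24,300.00) / ($285,299.24 + $24,300.00) = 0.005369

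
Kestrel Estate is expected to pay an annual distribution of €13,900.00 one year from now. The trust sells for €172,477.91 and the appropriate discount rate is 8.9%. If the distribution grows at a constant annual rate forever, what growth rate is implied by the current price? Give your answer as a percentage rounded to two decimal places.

0.84%

P = D₁/(r−g) ⇒ g = r − D₁/P = 0.089 − €13,900.00/€172,477.91 = 0.008410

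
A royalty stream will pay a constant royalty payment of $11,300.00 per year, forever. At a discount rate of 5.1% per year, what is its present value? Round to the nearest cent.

Level perpetuity: PV = C / r = $11,300.00 / 0.051 = $221,568.63

$221568.63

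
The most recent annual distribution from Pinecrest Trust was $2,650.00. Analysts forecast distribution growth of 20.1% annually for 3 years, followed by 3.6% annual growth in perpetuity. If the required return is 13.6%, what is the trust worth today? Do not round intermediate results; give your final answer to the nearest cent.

D_1 = 3182.65000
D_2 = 3822.36265
D_3 = 4590.65754
Terminal value at year 3: TV = D_3×(1+g_2)/(r−g_2) = 4755.92121/0.1 = 47559.21214
P_0 = D_1/(1+r)^1 + D_2/(1+r)^2 + D_3/(1+r)^3 + TV/(1+r)^3
    = 2801.62852 + 2961.93297 + 3131.40977 + 32441.40520 = 41336.37646

$41336.38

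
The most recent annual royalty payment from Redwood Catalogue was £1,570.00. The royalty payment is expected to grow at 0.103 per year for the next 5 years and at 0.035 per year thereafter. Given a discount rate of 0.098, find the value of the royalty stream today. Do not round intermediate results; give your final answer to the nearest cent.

£34343.39

D_1 = 1731.71000
D_2 = 1910.07613
D_3 = 2106.81397
D_4 = 2323.81581
D_5 = 2563.16884
Terminal value at year 5: TV = D_5×(1+g_2)/(r−g_2) = 2652.87975/0.063 = 42109.20235
P_0 = D_1/(1+r)^1 + D_2/(1+r)^2 + D_3/(1+r)^3 + D_4/(1+r)^4 + D_5/(1+r)^5 + TV/(1+r)^5
    = 1577.14936 + 1584.33128 + 1591.54590 + 1598.79338 + 1606.07386 + 26385.49915 = 34343.39294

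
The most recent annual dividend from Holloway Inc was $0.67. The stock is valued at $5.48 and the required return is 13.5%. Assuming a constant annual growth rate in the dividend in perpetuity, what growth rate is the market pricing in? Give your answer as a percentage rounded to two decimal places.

1.13%

P = D₀(1+g)/(r−g) ⇒ P(r−g) = D₀(1+g) ⇒ g(P+D₀) = P·r − D₀
g = (P·r − D₀)/(P + D₀) = ($5.48×0.135 − $0.67) / ($5.48 + $0.67) = 0.011350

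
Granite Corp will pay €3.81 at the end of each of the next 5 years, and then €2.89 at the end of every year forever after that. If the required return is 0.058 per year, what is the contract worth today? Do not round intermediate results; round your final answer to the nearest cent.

PV of 5-year annuity: €3.81 × [1 − (1+0.058)^−5] / 0.058 = 16.13680
Perpetuity value at year 5: €2.89 / 0.058 = 49.82759
PV of perpetuity: 49.82759 / (1+0.058)^5 = 37.58733
Total PV = 16.13680 + 37.58733 = 53.72414

€53.72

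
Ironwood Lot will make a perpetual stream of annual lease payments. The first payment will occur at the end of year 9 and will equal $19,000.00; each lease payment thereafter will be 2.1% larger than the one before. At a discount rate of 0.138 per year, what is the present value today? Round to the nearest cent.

Value at end of year 8: C₁ / (r − g) = $19,000.00 / (0.138 − 0.021) = $162,393.1624
Discount to today: PV = $162,393.1624 / (1 + 0.138)^8 = $162,393.1624 / 2.812795 = $57,733.73

$57733.73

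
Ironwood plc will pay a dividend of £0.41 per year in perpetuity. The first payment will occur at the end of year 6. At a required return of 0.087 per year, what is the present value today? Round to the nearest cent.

£3.11

Value at end of year 5: C / r = £0.41 / 0.087 = £4.7126
Discount to today: PV = £4.7126 / (1 + 0.087)^5 = £4.7126 / 1.517566 = £3.11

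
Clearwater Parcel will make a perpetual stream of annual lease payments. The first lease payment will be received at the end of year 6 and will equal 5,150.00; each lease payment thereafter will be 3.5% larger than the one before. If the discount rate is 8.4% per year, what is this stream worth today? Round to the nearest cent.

Value at end of year 5: C₁ / (r − g) = 5,150.00 / (0.084 − 0.035) = 105,102.0408
Discount to today: PV = 105,102.0408 / (1 + 0.084)^5 = 105,102.0408 / 1.496740 = 70,220.63

70220.63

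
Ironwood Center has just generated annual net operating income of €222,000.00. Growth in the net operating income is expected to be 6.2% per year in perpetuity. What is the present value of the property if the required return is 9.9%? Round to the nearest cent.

D₁ = D₀ × (1 + g) = €222,000.00 × 1.062 = €235,764.0000
Growing perpetuity: P = D₁ / (r − g) = €235,764.0000 / (0.099 − 0.062) = €6,372,000.00

€6372000.00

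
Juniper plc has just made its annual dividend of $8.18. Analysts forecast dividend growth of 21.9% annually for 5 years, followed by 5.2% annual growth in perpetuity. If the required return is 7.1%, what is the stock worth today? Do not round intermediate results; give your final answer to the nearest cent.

$926.46

D_1 = 9.97142
D_2 = 12.15516
D_3 = 14.81714
D_4 = 18.06210
D_5 = 22.01769
Terminal value at year 5: TV = D_5×(1+g_2)/(r−g_2) = 23.16261/0.019 = 1219.08495
P_0 = D_1/(1+r)^1 + D_2/(1+r)^2 + D_3/(1+r)^3 + D_4/(1+r)^4 + D_5/(1+r)^5 + TV/(1+r)^5
    = 9.31038 + 10.59697 + 12.06135 + 13.72809 + 15.62516 + 865.14045 = 926.46241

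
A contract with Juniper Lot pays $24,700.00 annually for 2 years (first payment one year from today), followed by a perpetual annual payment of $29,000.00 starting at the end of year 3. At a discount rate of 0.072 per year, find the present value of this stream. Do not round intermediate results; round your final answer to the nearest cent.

$395024.80

PV of 2-year annuity: $24,700.00 × [1 − (1+0.072)^−2] / 0.072 = 44534.55669
Perpetuity value at year 2: $29,000.00 / 0.072 = 402777.77778
PV of perpetuity: 402777.77778 / (1+0.072)^2 = 350490.24158
Total PV = 44534.55669 + 350490.24158 = 395024.79827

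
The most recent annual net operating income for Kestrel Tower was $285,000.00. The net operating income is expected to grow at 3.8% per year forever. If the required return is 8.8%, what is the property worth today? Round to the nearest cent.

D₁ = D₀ × (1 + g) = $285,000.00 × 1.038 = $295,830.0000
Growing perpetuity: P = D₁ / (r − g) = $295,830.0000 / (0.088 − 0.038) = $5,916,600.00

$5916600.00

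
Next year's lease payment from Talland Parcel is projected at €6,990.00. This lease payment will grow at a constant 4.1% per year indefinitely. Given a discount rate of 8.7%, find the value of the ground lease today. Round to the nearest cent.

€151956.52

Growing perpetuity: P = D₁ / (r − g) = €6,990.0000 / (0.087 − 0.041) = €151,956.52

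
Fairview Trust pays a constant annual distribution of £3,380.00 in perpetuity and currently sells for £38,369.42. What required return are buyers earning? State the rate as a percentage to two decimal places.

8.81%

P = C/r ⇒ r = C/P = £3,380.00/£38,369.42 = 0.088091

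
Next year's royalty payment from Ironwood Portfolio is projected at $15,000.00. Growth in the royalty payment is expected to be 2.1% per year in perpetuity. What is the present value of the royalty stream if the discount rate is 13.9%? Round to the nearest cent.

$127118.64

Growing perpetuity: P = D₁ / (r − g) = $15,000.0000 / (0.139 − 0.021) = $127,118.64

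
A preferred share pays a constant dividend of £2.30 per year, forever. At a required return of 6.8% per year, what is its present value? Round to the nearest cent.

Level perpetuity: PV = C / r = £2.30 / 0.068 = £33.82

£33.82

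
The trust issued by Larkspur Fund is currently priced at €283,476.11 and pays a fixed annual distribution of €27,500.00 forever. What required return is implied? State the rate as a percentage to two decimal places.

P = C/r ⇒ r = C/P = €27,500.00/€283,476.11 = 0.097010

9.70%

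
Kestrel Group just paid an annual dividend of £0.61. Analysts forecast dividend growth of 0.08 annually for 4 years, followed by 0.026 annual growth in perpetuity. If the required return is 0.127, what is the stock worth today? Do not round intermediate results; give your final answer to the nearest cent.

D_1 = 0.65880
D_2 = 0.71150
D_3 = 0.76842
D_4 = 0.82990
Terminal value at year 4: TV = D_4×(1+g_2)/(r−g_2) = 0.85148/0.101 = 8.43045
P_0 = D_1/(1+r)^1 + D_2/(1+r)^2 + D_3/(1+r)^3 + D_4/(1+r)^4 + TV/(1+r)^4
    = 0.58456 + 0.56018 + 0.53682 + 0.51443 + 5.22583 = 7.42183

£7.42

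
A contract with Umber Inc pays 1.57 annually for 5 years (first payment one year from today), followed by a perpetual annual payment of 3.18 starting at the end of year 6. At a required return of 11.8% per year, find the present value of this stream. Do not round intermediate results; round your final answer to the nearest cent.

PV of 5-year annuity: 1.57 × [1 − (1+0.118)^−5] / 0.118 = 5.68765
Perpetuity value at year 5: 3.18 / 0.118 = 26.94915
PV of perpetuity: 26.94915 / (1+0.118)^5 = 15.42894
Total PV = 5.68765 + 15.42894 = 21.11659

21.12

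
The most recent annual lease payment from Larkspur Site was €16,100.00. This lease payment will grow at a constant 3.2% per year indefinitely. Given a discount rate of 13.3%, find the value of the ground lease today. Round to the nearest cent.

€164506.93

D₁ = D₀ × (1 + g) = €16,100.00 × 1.032 = €16,615.2000
Growing perpetuity: P = D₁ / (r − g) = €16,615.2000 / (0.133 − 0.032) = €164,506.93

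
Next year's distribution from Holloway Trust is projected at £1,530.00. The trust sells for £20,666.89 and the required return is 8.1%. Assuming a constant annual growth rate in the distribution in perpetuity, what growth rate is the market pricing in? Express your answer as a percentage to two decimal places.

P = D₁/(r−g) ⇒ g = r − D₁/P = 0.081 − £1,530.00/£20,666.89 = 0.006969

0.70%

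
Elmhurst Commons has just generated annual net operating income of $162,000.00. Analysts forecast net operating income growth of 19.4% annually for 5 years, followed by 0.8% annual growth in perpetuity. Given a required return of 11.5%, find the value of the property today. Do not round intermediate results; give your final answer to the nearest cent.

D_1 = 193428.00000
D_2 = 230953.03200
D_3 = 275757.92021
D_4 = 329254.95673
D_5 = 393130.41833
Terminal value at year 5: TV = D_5×(1+g_2)/(r−g_2) = 396275.46168/0.107 = 3703508.98767
P_0 = D_1/(1+r)^1 + D_2/(1+r)^2 + D_3/(1+r)^3 + D_4/(1+r)^4 + D_5/(1+r)^5 + TV/(1+r)^5
    = 173478.02691 + 185769.29518 + 198931.42461 + 213026.11748 + 228119.44778 + 2149013.11550 = 3148337.42745

$3148337.43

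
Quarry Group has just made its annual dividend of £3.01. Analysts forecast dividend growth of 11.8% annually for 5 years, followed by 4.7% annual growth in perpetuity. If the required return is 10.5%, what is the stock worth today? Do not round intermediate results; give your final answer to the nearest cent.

£73.20

D_1 = 3.36518
D_2 = 3.76227
D_3 = 4.20622
D_4 = 4.70255
D_5 = 5.25745
Terminal value at year 5: TV = D_5×(1+g_2)/(r−g_2) = 5.50455/0.058 = 94.90612
P_0 = D_1/(1+r)^1 + D_2/(1+r)^2 + D_3/(1+r)^3 + D_4/(1+r)^4 + D_5/(1+r)^5 + TV/(1+r)^5
    = 3.04541 + 3.08124 + 3.11749 + 3.15417 + 3.19127 + 57.60800 = 73.19758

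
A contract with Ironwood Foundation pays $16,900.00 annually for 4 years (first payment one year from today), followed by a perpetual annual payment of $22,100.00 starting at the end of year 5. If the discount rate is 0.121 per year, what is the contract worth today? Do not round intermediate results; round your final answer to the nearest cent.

PV of 4-year annuity: $16,900.00 × [1 − (1+0.121)^−4] / 0.121 = 51223.28151
Perpetuity value at year 4: $22,100.00 / 0.121 = 182644.62810
PV of perpetuity: 182644.62810 / (1+0.121)^4 = 115660.33690
Total PV = 51223.28151 + 115660.33690 = 166883.61840

$166883.62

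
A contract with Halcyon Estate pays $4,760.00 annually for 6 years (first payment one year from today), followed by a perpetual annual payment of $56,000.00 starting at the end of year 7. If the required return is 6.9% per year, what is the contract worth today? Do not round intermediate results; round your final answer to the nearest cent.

$566600.89

PV of 6-year annuity: $4,760.00 × [1 − (1+0.069)^−6] / 0.069 = 22758.94144
Perpetuity value at year 6: $56,000.00 / 0.069 = 811594.20290
PV of perpetuity: 811594.20290 / (1+0.069)^6 = 543841.95071
Total PV = 22758.94144 + 543841.95071 = 566600.89215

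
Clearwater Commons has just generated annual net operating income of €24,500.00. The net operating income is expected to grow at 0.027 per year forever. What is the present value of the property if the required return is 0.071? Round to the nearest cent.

D₁ = D₀ × (1 + g) = €24,500.00 × 1.027 = €25,161.5000
Growing perpetuity: P = D₁ / (r − g) = €25,161.5000 / (0.071 − 0.027) = €571,852.27

€571852.27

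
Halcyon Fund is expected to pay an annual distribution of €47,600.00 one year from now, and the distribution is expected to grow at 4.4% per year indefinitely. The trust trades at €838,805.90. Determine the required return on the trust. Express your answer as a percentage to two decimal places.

10.07%

P = D₁/(r − g) ⇒ r = D₁/P + g = €47,600.0000/€838,805.90 + 0.044 = 0.056747 + 0.044 = 0.100747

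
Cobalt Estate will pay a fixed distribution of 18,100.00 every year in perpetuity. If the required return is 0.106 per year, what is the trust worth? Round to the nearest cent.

170754.72

Level perpetuity: PV = C / r = 18,100.00 / 0.106 = 170,754.72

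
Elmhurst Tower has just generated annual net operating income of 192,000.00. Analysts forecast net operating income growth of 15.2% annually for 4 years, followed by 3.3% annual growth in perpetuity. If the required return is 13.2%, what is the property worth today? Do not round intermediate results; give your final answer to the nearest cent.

2951300.04

D_1 = 221184.00000
D_2 = 254803.96800
D_3 = 293534.17114
D_4 = 338151.36515
Terminal value at year 4: TV = D_4×(1+g_2)/(r−g_2) = 349310.36020/0.099 = 3528387.47675
P_0 = D_1/(1+r)^1 + D_2/(1+r)^2 + D_3/(1+r)^3 + D_4/(1+r)^4 + TV/(1+r)^4
    = 195392.22615 + 198844.38562 + 202357.53731 + 205932.75882 + 2148773.12989 = 2951300.03778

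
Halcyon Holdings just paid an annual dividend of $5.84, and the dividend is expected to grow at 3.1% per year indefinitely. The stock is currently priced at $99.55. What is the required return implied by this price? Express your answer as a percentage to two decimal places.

D₁ = $5.84 × 1.031 = $6.0210
P = D₁/(r − g) ⇒ r = D₁/P + g = $6.0210/$99.55 + 0.031 = 0.060483 + 0.031 = 0.091483

9.15%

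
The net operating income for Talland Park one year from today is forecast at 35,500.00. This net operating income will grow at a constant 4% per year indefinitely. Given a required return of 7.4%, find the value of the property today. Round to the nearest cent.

1044117.65

Growing perpetuity: P = D₁ / (r − g) = 35,500.0000 / (0.074 − 0.04) = 1,044,117.65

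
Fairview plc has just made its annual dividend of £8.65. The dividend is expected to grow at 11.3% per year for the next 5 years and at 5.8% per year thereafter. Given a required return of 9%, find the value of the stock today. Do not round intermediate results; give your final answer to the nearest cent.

£363.53

D_1 = 9.62745
D_2 = 10.71535
D_3 = 11.92619
D_4 = 13.27385
D_5 = 14.77379
Terminal value at year 5: TV = D_5×(1+g_2)/(r−g_2) = 15.63067/0.032 = 488.45844
P_0 = D_1/(1+r)^1 + D_2/(1+r)^2 + D_3/(1+r)^3 + D_4/(1+r)^4 + D_5/(1+r)^5 + TV/(1+r)^5
    = 8.83252 + 9.01890 + 9.20920 + 9.40353 + 9.60195 + 317.46447 = 363.53057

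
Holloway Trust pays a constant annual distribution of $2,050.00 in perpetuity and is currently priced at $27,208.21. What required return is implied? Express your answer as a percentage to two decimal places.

7.53%

P = C/r ⇒ r = C/P = $2,050.00/$27,208.21 = 0.075345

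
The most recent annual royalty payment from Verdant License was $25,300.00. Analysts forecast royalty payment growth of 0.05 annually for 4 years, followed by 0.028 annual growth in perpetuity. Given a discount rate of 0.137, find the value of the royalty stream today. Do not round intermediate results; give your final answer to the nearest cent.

$256807.79

D_1 = 26565.00000
D_2 = 27893.25000
D_3 = 29287.91250
D_4 = 30752.30812
Terminal value at year 4: TV = D_4×(1+g_2)/(r−g_2) = 31613.37275/0.109 = 290030.94268
P_0 = D_1/(1+r)^1 + D_2/(1+r)^2 + D_3/(1+r)^3 + D_4/(1+r)^4 + TV/(1+r)^4
    = 23364.11609 + 21576.36051 + 19925.39889 + 18400.76414 + 173541.15175 = 256807.79138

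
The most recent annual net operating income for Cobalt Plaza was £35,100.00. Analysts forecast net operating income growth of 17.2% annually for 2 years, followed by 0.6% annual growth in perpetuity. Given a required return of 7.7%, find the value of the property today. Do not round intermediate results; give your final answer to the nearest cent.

£668700.74

D_1 = 41137.20000
D_2 = 48212.79840
Terminal value at year 2: TV = D_2×(1+g_2)/(r−g_2) = 48502.07519/0.071 = 683127.81958
P_0 = D_1/(1+r)^1 + D_2/(1+r)^2 + TV/(1+r)^2
    = 38196.10028 + 41565.30132 + 588939.33989 = 668700.74150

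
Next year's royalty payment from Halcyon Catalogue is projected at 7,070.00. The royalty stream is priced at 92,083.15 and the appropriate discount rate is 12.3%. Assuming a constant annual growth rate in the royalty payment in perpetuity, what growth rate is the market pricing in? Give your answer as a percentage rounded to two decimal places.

P = D₁/(r−g) ⇒ g = r − D₁/P = 0.123 − 7,070.00/92,083.15 = 0.046222

4.62%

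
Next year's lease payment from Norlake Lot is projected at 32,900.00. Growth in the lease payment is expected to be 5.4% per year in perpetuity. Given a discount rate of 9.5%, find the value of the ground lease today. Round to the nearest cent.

802439.02

Growing perpetuity: P = D₁ / (r − g) = 32,900.0000 / (0.095 − 0.054) = 802,439.02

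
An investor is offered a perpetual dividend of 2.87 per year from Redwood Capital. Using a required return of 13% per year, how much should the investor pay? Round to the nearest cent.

22.08

Level perpetuity: PV = C / r = 2.87 / 0.13 = 22.08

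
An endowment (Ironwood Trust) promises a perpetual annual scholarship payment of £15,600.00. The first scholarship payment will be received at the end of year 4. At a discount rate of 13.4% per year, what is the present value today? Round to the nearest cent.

Value at end of year 3: C / r = £15,600.00 / 0.134 = £116,417.9104
Discount to today: PV = £116,417.9104 / (1 + 0.134)^3 = £116,417.9104 / 1.458274 = £79,832.67

£79832.67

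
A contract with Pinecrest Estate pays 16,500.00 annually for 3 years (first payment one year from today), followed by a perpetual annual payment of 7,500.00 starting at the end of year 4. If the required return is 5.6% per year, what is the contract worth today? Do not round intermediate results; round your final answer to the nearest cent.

158164.83

PV of 3-year annuity: 16,500.00 × [1 − (1+0.056)^−3] / 0.056 = 44433.14537
Perpetuity value at year 3: 7,500.00 / 0.056 = 133928.57143
PV of perpetuity: 133928.57143 / (1+0.056)^3 = 113731.68717
Total PV = 44433.14537 + 113731.68717 = 158164.83254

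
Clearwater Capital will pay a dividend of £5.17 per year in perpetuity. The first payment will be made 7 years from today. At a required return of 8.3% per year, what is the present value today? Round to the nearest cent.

Value at end of year 6: C / r = £5.17 / 0.083 = £62.2892
Discount to today: PV = £62.2892 / (1 + 0.083)^6 = £62.2892 / 1.613507 = £38.60

£38.60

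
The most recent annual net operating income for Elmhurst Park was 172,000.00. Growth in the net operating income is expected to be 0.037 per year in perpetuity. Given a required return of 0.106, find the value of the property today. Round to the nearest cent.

D₁ = D₀ × (1 + g) = 172,000.00 × 1.037 = 178,364.0000
Growing perpetuity: P = D₁ / (r − g) = 178,364.0000 / (0.106 − 0.037) = 2,584,985.51

2584985.51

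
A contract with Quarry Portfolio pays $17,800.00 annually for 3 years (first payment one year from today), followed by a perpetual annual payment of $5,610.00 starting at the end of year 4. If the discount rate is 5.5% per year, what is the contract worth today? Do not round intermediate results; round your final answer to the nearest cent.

PV of 3-year annuity: $17,800.00 × [1 − (1+0.055)^−3] / 0.055 = 48023.21414
Perpetuity value at year 3: $5,610.00 / 0.055 = 102000.00000
PV of perpetuity: 102000.00000 / (1+0.055)^3 = 86864.59375
Total PV = 48023.21414 + 86864.59375 = 134887.80788

$134887.81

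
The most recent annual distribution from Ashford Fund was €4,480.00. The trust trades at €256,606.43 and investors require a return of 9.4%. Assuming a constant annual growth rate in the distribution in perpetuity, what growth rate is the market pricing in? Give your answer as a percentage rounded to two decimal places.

P = D₀(1+g)/(r−g) ⇒ P(r−g) = D₀(1+g) ⇒ g(P+D₀) = P·r − D₀
g = (P·r − D₀)/(P + D₀) = (€256,606.43×0.094 − €4,480.00) / (€256,606.43 + €4,480.00) = 0.075228

7.52%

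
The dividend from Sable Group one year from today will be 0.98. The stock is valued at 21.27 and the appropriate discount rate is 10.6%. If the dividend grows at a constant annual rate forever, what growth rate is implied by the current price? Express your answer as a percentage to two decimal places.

5.99%

P = D₁/(r−g) ⇒ g = r − D₁/P = 0.106 − 0.98/21.27 = 0.059926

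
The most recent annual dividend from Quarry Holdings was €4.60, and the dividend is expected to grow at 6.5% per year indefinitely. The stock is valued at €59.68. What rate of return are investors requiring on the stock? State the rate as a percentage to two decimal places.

D₁ = €4.60 × 1.065 = €4.8990
P = D₁/(r − g) ⇒ r = D₁/P + g = €4.8990/€59.68 + 0.065 = 0.082088 + 0.065 = 0.147088

14.71%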